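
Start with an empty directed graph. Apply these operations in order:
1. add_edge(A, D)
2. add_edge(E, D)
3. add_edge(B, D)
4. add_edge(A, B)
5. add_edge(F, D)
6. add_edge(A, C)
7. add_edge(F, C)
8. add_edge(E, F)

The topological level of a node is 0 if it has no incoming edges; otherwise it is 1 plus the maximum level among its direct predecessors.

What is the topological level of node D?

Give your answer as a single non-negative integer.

Answer: 2

Derivation:
Op 1: add_edge(A, D). Edges now: 1
Op 2: add_edge(E, D). Edges now: 2
Op 3: add_edge(B, D). Edges now: 3
Op 4: add_edge(A, B). Edges now: 4
Op 5: add_edge(F, D). Edges now: 5
Op 6: add_edge(A, C). Edges now: 6
Op 7: add_edge(F, C). Edges now: 7
Op 8: add_edge(E, F). Edges now: 8
Compute levels (Kahn BFS):
  sources (in-degree 0): A, E
  process A: level=0
    A->B: in-degree(B)=0, level(B)=1, enqueue
    A->C: in-degree(C)=1, level(C)>=1
    A->D: in-degree(D)=3, level(D)>=1
  process E: level=0
    E->D: in-degree(D)=2, level(D)>=1
    E->F: in-degree(F)=0, level(F)=1, enqueue
  process B: level=1
    B->D: in-degree(D)=1, level(D)>=2
  process F: level=1
    F->C: in-degree(C)=0, level(C)=2, enqueue
    F->D: in-degree(D)=0, level(D)=2, enqueue
  process C: level=2
  process D: level=2
All levels: A:0, B:1, C:2, D:2, E:0, F:1
level(D) = 2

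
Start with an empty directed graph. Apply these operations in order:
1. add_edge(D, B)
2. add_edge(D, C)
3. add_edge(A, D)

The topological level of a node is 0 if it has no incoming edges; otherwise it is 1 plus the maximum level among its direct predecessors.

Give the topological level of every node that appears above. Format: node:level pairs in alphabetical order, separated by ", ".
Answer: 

Op 1: add_edge(D, B). Edges now: 1
Op 2: add_edge(D, C). Edges now: 2
Op 3: add_edge(A, D). Edges now: 3
Compute levels (Kahn BFS):
  sources (in-degree 0): A
  process A: level=0
    A->D: in-degree(D)=0, level(D)=1, enqueue
  process D: level=1
    D->B: in-degree(B)=0, level(B)=2, enqueue
    D->C: in-degree(C)=0, level(C)=2, enqueue
  process B: level=2
  process C: level=2
All levels: A:0, B:2, C:2, D:1

Answer: A:0, B:2, C:2, D:1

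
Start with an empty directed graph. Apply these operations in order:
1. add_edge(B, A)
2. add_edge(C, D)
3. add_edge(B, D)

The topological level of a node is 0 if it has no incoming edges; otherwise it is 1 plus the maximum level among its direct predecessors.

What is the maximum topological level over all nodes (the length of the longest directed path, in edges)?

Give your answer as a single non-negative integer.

Answer: 1

Derivation:
Op 1: add_edge(B, A). Edges now: 1
Op 2: add_edge(C, D). Edges now: 2
Op 3: add_edge(B, D). Edges now: 3
Compute levels (Kahn BFS):
  sources (in-degree 0): B, C
  process B: level=0
    B->A: in-degree(A)=0, level(A)=1, enqueue
    B->D: in-degree(D)=1, level(D)>=1
  process C: level=0
    C->D: in-degree(D)=0, level(D)=1, enqueue
  process A: level=1
  process D: level=1
All levels: A:1, B:0, C:0, D:1
max level = 1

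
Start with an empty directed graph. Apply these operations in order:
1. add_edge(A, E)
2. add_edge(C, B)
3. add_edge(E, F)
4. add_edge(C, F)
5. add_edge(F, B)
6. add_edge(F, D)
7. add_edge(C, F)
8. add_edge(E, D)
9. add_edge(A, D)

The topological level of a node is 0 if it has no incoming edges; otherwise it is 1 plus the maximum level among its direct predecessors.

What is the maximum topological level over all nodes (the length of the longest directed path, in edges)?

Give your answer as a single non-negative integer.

Answer: 3

Derivation:
Op 1: add_edge(A, E). Edges now: 1
Op 2: add_edge(C, B). Edges now: 2
Op 3: add_edge(E, F). Edges now: 3
Op 4: add_edge(C, F). Edges now: 4
Op 5: add_edge(F, B). Edges now: 5
Op 6: add_edge(F, D). Edges now: 6
Op 7: add_edge(C, F) (duplicate, no change). Edges now: 6
Op 8: add_edge(E, D). Edges now: 7
Op 9: add_edge(A, D). Edges now: 8
Compute levels (Kahn BFS):
  sources (in-degree 0): A, C
  process A: level=0
    A->D: in-degree(D)=2, level(D)>=1
    A->E: in-degree(E)=0, level(E)=1, enqueue
  process C: level=0
    C->B: in-degree(B)=1, level(B)>=1
    C->F: in-degree(F)=1, level(F)>=1
  process E: level=1
    E->D: in-degree(D)=1, level(D)>=2
    E->F: in-degree(F)=0, level(F)=2, enqueue
  process F: level=2
    F->B: in-degree(B)=0, level(B)=3, enqueue
    F->D: in-degree(D)=0, level(D)=3, enqueue
  process B: level=3
  process D: level=3
All levels: A:0, B:3, C:0, D:3, E:1, F:2
max level = 3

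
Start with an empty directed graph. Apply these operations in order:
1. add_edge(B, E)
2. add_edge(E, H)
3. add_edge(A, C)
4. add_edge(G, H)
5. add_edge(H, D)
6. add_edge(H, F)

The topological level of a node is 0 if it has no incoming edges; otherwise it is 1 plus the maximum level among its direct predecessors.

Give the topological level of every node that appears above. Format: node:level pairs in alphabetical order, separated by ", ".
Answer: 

Op 1: add_edge(B, E). Edges now: 1
Op 2: add_edge(E, H). Edges now: 2
Op 3: add_edge(A, C). Edges now: 3
Op 4: add_edge(G, H). Edges now: 4
Op 5: add_edge(H, D). Edges now: 5
Op 6: add_edge(H, F). Edges now: 6
Compute levels (Kahn BFS):
  sources (in-degree 0): A, B, G
  process A: level=0
    A->C: in-degree(C)=0, level(C)=1, enqueue
  process B: level=0
    B->E: in-degree(E)=0, level(E)=1, enqueue
  process G: level=0
    G->H: in-degree(H)=1, level(H)>=1
  process C: level=1
  process E: level=1
    E->H: in-degree(H)=0, level(H)=2, enqueue
  process H: level=2
    H->D: in-degree(D)=0, level(D)=3, enqueue
    H->F: in-degree(F)=0, level(F)=3, enqueue
  process D: level=3
  process F: level=3
All levels: A:0, B:0, C:1, D:3, E:1, F:3, G:0, H:2

Answer: A:0, B:0, C:1, D:3, E:1, F:3, G:0, H:2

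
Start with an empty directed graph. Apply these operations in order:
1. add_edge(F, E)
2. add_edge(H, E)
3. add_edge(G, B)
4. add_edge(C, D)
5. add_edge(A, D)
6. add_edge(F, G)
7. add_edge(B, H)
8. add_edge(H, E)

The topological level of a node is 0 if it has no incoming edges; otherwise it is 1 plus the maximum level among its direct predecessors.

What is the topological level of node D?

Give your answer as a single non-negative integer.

Op 1: add_edge(F, E). Edges now: 1
Op 2: add_edge(H, E). Edges now: 2
Op 3: add_edge(G, B). Edges now: 3
Op 4: add_edge(C, D). Edges now: 4
Op 5: add_edge(A, D). Edges now: 5
Op 6: add_edge(F, G). Edges now: 6
Op 7: add_edge(B, H). Edges now: 7
Op 8: add_edge(H, E) (duplicate, no change). Edges now: 7
Compute levels (Kahn BFS):
  sources (in-degree 0): A, C, F
  process A: level=0
    A->D: in-degree(D)=1, level(D)>=1
  process C: level=0
    C->D: in-degree(D)=0, level(D)=1, enqueue
  process F: level=0
    F->E: in-degree(E)=1, level(E)>=1
    F->G: in-degree(G)=0, level(G)=1, enqueue
  process D: level=1
  process G: level=1
    G->B: in-degree(B)=0, level(B)=2, enqueue
  process B: level=2
    B->H: in-degree(H)=0, level(H)=3, enqueue
  process H: level=3
    H->E: in-degree(E)=0, level(E)=4, enqueue
  process E: level=4
All levels: A:0, B:2, C:0, D:1, E:4, F:0, G:1, H:3
level(D) = 1

Answer: 1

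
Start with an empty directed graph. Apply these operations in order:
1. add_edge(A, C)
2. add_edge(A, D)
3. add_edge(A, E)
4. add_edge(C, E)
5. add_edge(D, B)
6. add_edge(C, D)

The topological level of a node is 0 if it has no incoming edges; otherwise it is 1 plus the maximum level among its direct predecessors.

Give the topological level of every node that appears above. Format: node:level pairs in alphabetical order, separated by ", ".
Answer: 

Answer: A:0, B:3, C:1, D:2, E:2

Derivation:
Op 1: add_edge(A, C). Edges now: 1
Op 2: add_edge(A, D). Edges now: 2
Op 3: add_edge(A, E). Edges now: 3
Op 4: add_edge(C, E). Edges now: 4
Op 5: add_edge(D, B). Edges now: 5
Op 6: add_edge(C, D). Edges now: 6
Compute levels (Kahn BFS):
  sources (in-degree 0): A
  process A: level=0
    A->C: in-degree(C)=0, level(C)=1, enqueue
    A->D: in-degree(D)=1, level(D)>=1
    A->E: in-degree(E)=1, level(E)>=1
  process C: level=1
    C->D: in-degree(D)=0, level(D)=2, enqueue
    C->E: in-degree(E)=0, level(E)=2, enqueue
  process D: level=2
    D->B: in-degree(B)=0, level(B)=3, enqueue
  process E: level=2
  process B: level=3
All levels: A:0, B:3, C:1, D:2, E:2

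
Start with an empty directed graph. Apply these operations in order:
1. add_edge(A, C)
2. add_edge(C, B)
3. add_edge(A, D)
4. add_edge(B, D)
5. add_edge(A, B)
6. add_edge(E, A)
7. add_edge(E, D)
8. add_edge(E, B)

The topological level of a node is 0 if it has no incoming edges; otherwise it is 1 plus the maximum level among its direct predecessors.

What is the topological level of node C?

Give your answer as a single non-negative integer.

Op 1: add_edge(A, C). Edges now: 1
Op 2: add_edge(C, B). Edges now: 2
Op 3: add_edge(A, D). Edges now: 3
Op 4: add_edge(B, D). Edges now: 4
Op 5: add_edge(A, B). Edges now: 5
Op 6: add_edge(E, A). Edges now: 6
Op 7: add_edge(E, D). Edges now: 7
Op 8: add_edge(E, B). Edges now: 8
Compute levels (Kahn BFS):
  sources (in-degree 0): E
  process E: level=0
    E->A: in-degree(A)=0, level(A)=1, enqueue
    E->B: in-degree(B)=2, level(B)>=1
    E->D: in-degree(D)=2, level(D)>=1
  process A: level=1
    A->B: in-degree(B)=1, level(B)>=2
    A->C: in-degree(C)=0, level(C)=2, enqueue
    A->D: in-degree(D)=1, level(D)>=2
  process C: level=2
    C->B: in-degree(B)=0, level(B)=3, enqueue
  process B: level=3
    B->D: in-degree(D)=0, level(D)=4, enqueue
  process D: level=4
All levels: A:1, B:3, C:2, D:4, E:0
level(C) = 2

Answer: 2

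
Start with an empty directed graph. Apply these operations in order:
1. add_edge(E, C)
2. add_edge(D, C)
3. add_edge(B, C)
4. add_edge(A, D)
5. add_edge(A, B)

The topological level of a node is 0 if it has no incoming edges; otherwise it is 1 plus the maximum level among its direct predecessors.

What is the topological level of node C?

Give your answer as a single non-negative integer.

Op 1: add_edge(E, C). Edges now: 1
Op 2: add_edge(D, C). Edges now: 2
Op 3: add_edge(B, C). Edges now: 3
Op 4: add_edge(A, D). Edges now: 4
Op 5: add_edge(A, B). Edges now: 5
Compute levels (Kahn BFS):
  sources (in-degree 0): A, E
  process A: level=0
    A->B: in-degree(B)=0, level(B)=1, enqueue
    A->D: in-degree(D)=0, level(D)=1, enqueue
  process E: level=0
    E->C: in-degree(C)=2, level(C)>=1
  process B: level=1
    B->C: in-degree(C)=1, level(C)>=2
  process D: level=1
    D->C: in-degree(C)=0, level(C)=2, enqueue
  process C: level=2
All levels: A:0, B:1, C:2, D:1, E:0
level(C) = 2

Answer: 2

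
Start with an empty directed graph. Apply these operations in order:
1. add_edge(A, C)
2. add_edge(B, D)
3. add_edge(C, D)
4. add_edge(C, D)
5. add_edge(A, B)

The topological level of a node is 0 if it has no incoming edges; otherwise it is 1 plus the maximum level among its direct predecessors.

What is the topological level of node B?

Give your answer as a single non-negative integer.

Answer: 1

Derivation:
Op 1: add_edge(A, C). Edges now: 1
Op 2: add_edge(B, D). Edges now: 2
Op 3: add_edge(C, D). Edges now: 3
Op 4: add_edge(C, D) (duplicate, no change). Edges now: 3
Op 5: add_edge(A, B). Edges now: 4
Compute levels (Kahn BFS):
  sources (in-degree 0): A
  process A: level=0
    A->B: in-degree(B)=0, level(B)=1, enqueue
    A->C: in-degree(C)=0, level(C)=1, enqueue
  process B: level=1
    B->D: in-degree(D)=1, level(D)>=2
  process C: level=1
    C->D: in-degree(D)=0, level(D)=2, enqueue
  process D: level=2
All levels: A:0, B:1, C:1, D:2
level(B) = 1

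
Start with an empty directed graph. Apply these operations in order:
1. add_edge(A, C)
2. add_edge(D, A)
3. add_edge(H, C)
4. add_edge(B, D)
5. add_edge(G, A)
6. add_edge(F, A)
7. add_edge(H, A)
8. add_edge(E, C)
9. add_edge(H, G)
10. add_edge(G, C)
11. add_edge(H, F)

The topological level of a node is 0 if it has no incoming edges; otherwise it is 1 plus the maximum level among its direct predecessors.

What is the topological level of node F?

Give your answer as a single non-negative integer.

Answer: 1

Derivation:
Op 1: add_edge(A, C). Edges now: 1
Op 2: add_edge(D, A). Edges now: 2
Op 3: add_edge(H, C). Edges now: 3
Op 4: add_edge(B, D). Edges now: 4
Op 5: add_edge(G, A). Edges now: 5
Op 6: add_edge(F, A). Edges now: 6
Op 7: add_edge(H, A). Edges now: 7
Op 8: add_edge(E, C). Edges now: 8
Op 9: add_edge(H, G). Edges now: 9
Op 10: add_edge(G, C). Edges now: 10
Op 11: add_edge(H, F). Edges now: 11
Compute levels (Kahn BFS):
  sources (in-degree 0): B, E, H
  process B: level=0
    B->D: in-degree(D)=0, level(D)=1, enqueue
  process E: level=0
    E->C: in-degree(C)=3, level(C)>=1
  process H: level=0
    H->A: in-degree(A)=3, level(A)>=1
    H->C: in-degree(C)=2, level(C)>=1
    H->F: in-degree(F)=0, level(F)=1, enqueue
    H->G: in-degree(G)=0, level(G)=1, enqueue
  process D: level=1
    D->A: in-degree(A)=2, level(A)>=2
  process F: level=1
    F->A: in-degree(A)=1, level(A)>=2
  process G: level=1
    G->A: in-degree(A)=0, level(A)=2, enqueue
    G->C: in-degree(C)=1, level(C)>=2
  process A: level=2
    A->C: in-degree(C)=0, level(C)=3, enqueue
  process C: level=3
All levels: A:2, B:0, C:3, D:1, E:0, F:1, G:1, H:0
level(F) = 1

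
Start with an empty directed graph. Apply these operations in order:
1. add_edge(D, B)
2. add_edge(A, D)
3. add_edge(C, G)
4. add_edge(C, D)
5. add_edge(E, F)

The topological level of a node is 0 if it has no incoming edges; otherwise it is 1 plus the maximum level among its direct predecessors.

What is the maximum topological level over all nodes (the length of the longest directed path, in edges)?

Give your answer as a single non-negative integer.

Answer: 2

Derivation:
Op 1: add_edge(D, B). Edges now: 1
Op 2: add_edge(A, D). Edges now: 2
Op 3: add_edge(C, G). Edges now: 3
Op 4: add_edge(C, D). Edges now: 4
Op 5: add_edge(E, F). Edges now: 5
Compute levels (Kahn BFS):
  sources (in-degree 0): A, C, E
  process A: level=0
    A->D: in-degree(D)=1, level(D)>=1
  process C: level=0
    C->D: in-degree(D)=0, level(D)=1, enqueue
    C->G: in-degree(G)=0, level(G)=1, enqueue
  process E: level=0
    E->F: in-degree(F)=0, level(F)=1, enqueue
  process D: level=1
    D->B: in-degree(B)=0, level(B)=2, enqueue
  process G: level=1
  process F: level=1
  process B: level=2
All levels: A:0, B:2, C:0, D:1, E:0, F:1, G:1
max level = 2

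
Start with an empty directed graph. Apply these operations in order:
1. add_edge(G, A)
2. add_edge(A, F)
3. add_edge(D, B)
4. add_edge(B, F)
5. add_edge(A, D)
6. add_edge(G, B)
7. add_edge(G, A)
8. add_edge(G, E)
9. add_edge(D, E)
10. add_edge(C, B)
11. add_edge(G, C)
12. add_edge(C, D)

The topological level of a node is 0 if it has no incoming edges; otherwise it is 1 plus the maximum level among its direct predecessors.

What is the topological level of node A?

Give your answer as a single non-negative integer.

Op 1: add_edge(G, A). Edges now: 1
Op 2: add_edge(A, F). Edges now: 2
Op 3: add_edge(D, B). Edges now: 3
Op 4: add_edge(B, F). Edges now: 4
Op 5: add_edge(A, D). Edges now: 5
Op 6: add_edge(G, B). Edges now: 6
Op 7: add_edge(G, A) (duplicate, no change). Edges now: 6
Op 8: add_edge(G, E). Edges now: 7
Op 9: add_edge(D, E). Edges now: 8
Op 10: add_edge(C, B). Edges now: 9
Op 11: add_edge(G, C). Edges now: 10
Op 12: add_edge(C, D). Edges now: 11
Compute levels (Kahn BFS):
  sources (in-degree 0): G
  process G: level=0
    G->A: in-degree(A)=0, level(A)=1, enqueue
    G->B: in-degree(B)=2, level(B)>=1
    G->C: in-degree(C)=0, level(C)=1, enqueue
    G->E: in-degree(E)=1, level(E)>=1
  process A: level=1
    A->D: in-degree(D)=1, level(D)>=2
    A->F: in-degree(F)=1, level(F)>=2
  process C: level=1
    C->B: in-degree(B)=1, level(B)>=2
    C->D: in-degree(D)=0, level(D)=2, enqueue
  process D: level=2
    D->B: in-degree(B)=0, level(B)=3, enqueue
    D->E: in-degree(E)=0, level(E)=3, enqueue
  process B: level=3
    B->F: in-degree(F)=0, level(F)=4, enqueue
  process E: level=3
  process F: level=4
All levels: A:1, B:3, C:1, D:2, E:3, F:4, G:0
level(A) = 1

Answer: 1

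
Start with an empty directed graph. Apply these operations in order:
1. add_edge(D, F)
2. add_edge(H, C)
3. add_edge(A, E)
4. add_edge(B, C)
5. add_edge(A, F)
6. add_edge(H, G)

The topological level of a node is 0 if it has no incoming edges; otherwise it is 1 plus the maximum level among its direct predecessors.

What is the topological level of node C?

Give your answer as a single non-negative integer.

Op 1: add_edge(D, F). Edges now: 1
Op 2: add_edge(H, C). Edges now: 2
Op 3: add_edge(A, E). Edges now: 3
Op 4: add_edge(B, C). Edges now: 4
Op 5: add_edge(A, F). Edges now: 5
Op 6: add_edge(H, G). Edges now: 6
Compute levels (Kahn BFS):
  sources (in-degree 0): A, B, D, H
  process A: level=0
    A->E: in-degree(E)=0, level(E)=1, enqueue
    A->F: in-degree(F)=1, level(F)>=1
  process B: level=0
    B->C: in-degree(C)=1, level(C)>=1
  process D: level=0
    D->F: in-degree(F)=0, level(F)=1, enqueue
  process H: level=0
    H->C: in-degree(C)=0, level(C)=1, enqueue
    H->G: in-degree(G)=0, level(G)=1, enqueue
  process E: level=1
  process F: level=1
  process C: level=1
  process G: level=1
All levels: A:0, B:0, C:1, D:0, E:1, F:1, G:1, H:0
level(C) = 1

Answer: 1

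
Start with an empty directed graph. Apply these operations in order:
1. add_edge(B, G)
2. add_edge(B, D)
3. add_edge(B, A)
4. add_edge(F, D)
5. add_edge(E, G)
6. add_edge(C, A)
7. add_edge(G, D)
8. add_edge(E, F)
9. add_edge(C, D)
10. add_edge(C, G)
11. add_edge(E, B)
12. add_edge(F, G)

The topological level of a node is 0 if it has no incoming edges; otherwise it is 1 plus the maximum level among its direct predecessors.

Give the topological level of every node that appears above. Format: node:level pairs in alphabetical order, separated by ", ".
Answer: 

Op 1: add_edge(B, G). Edges now: 1
Op 2: add_edge(B, D). Edges now: 2
Op 3: add_edge(B, A). Edges now: 3
Op 4: add_edge(F, D). Edges now: 4
Op 5: add_edge(E, G). Edges now: 5
Op 6: add_edge(C, A). Edges now: 6
Op 7: add_edge(G, D). Edges now: 7
Op 8: add_edge(E, F). Edges now: 8
Op 9: add_edge(C, D). Edges now: 9
Op 10: add_edge(C, G). Edges now: 10
Op 11: add_edge(E, B). Edges now: 11
Op 12: add_edge(F, G). Edges now: 12
Compute levels (Kahn BFS):
  sources (in-degree 0): C, E
  process C: level=0
    C->A: in-degree(A)=1, level(A)>=1
    C->D: in-degree(D)=3, level(D)>=1
    C->G: in-degree(G)=3, level(G)>=1
  process E: level=0
    E->B: in-degree(B)=0, level(B)=1, enqueue
    E->F: in-degree(F)=0, level(F)=1, enqueue
    E->G: in-degree(G)=2, level(G)>=1
  process B: level=1
    B->A: in-degree(A)=0, level(A)=2, enqueue
    B->D: in-degree(D)=2, level(D)>=2
    B->G: in-degree(G)=1, level(G)>=2
  process F: level=1
    F->D: in-degree(D)=1, level(D)>=2
    F->G: in-degree(G)=0, level(G)=2, enqueue
  process A: level=2
  process G: level=2
    G->D: in-degree(D)=0, level(D)=3, enqueue
  process D: level=3
All levels: A:2, B:1, C:0, D:3, E:0, F:1, G:2

Answer: A:2, B:1, C:0, D:3, E:0, F:1, G:2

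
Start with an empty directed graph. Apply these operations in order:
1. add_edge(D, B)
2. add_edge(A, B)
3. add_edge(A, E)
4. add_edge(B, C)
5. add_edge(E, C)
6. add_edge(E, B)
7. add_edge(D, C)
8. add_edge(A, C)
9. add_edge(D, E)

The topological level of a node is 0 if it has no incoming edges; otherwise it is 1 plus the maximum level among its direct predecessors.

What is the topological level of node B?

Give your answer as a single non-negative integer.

Answer: 2

Derivation:
Op 1: add_edge(D, B). Edges now: 1
Op 2: add_edge(A, B). Edges now: 2
Op 3: add_edge(A, E). Edges now: 3
Op 4: add_edge(B, C). Edges now: 4
Op 5: add_edge(E, C). Edges now: 5
Op 6: add_edge(E, B). Edges now: 6
Op 7: add_edge(D, C). Edges now: 7
Op 8: add_edge(A, C). Edges now: 8
Op 9: add_edge(D, E). Edges now: 9
Compute levels (Kahn BFS):
  sources (in-degree 0): A, D
  process A: level=0
    A->B: in-degree(B)=2, level(B)>=1
    A->C: in-degree(C)=3, level(C)>=1
    A->E: in-degree(E)=1, level(E)>=1
  process D: level=0
    D->B: in-degree(B)=1, level(B)>=1
    D->C: in-degree(C)=2, level(C)>=1
    D->E: in-degree(E)=0, level(E)=1, enqueue
  process E: level=1
    E->B: in-degree(B)=0, level(B)=2, enqueue
    E->C: in-degree(C)=1, level(C)>=2
  process B: level=2
    B->C: in-degree(C)=0, level(C)=3, enqueue
  process C: level=3
All levels: A:0, B:2, C:3, D:0, E:1
level(B) = 2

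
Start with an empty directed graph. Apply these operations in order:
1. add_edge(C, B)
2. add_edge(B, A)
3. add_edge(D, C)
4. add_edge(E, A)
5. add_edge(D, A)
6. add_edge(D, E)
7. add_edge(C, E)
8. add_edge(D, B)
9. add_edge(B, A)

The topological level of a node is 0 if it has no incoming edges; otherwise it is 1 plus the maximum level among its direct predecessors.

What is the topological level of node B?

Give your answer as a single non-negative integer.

Op 1: add_edge(C, B). Edges now: 1
Op 2: add_edge(B, A). Edges now: 2
Op 3: add_edge(D, C). Edges now: 3
Op 4: add_edge(E, A). Edges now: 4
Op 5: add_edge(D, A). Edges now: 5
Op 6: add_edge(D, E). Edges now: 6
Op 7: add_edge(C, E). Edges now: 7
Op 8: add_edge(D, B). Edges now: 8
Op 9: add_edge(B, A) (duplicate, no change). Edges now: 8
Compute levels (Kahn BFS):
  sources (in-degree 0): D
  process D: level=0
    D->A: in-degree(A)=2, level(A)>=1
    D->B: in-degree(B)=1, level(B)>=1
    D->C: in-degree(C)=0, level(C)=1, enqueue
    D->E: in-degree(E)=1, level(E)>=1
  process C: level=1
    C->B: in-degree(B)=0, level(B)=2, enqueue
    C->E: in-degree(E)=0, level(E)=2, enqueue
  process B: level=2
    B->A: in-degree(A)=1, level(A)>=3
  process E: level=2
    E->A: in-degree(A)=0, level(A)=3, enqueue
  process A: level=3
All levels: A:3, B:2, C:1, D:0, E:2
level(B) = 2

Answer: 2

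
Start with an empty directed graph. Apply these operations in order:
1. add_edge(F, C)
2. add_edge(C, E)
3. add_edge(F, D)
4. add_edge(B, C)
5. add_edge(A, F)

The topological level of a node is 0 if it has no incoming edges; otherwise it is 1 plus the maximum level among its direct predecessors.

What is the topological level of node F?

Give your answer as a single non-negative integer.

Answer: 1

Derivation:
Op 1: add_edge(F, C). Edges now: 1
Op 2: add_edge(C, E). Edges now: 2
Op 3: add_edge(F, D). Edges now: 3
Op 4: add_edge(B, C). Edges now: 4
Op 5: add_edge(A, F). Edges now: 5
Compute levels (Kahn BFS):
  sources (in-degree 0): A, B
  process A: level=0
    A->F: in-degree(F)=0, level(F)=1, enqueue
  process B: level=0
    B->C: in-degree(C)=1, level(C)>=1
  process F: level=1
    F->C: in-degree(C)=0, level(C)=2, enqueue
    F->D: in-degree(D)=0, level(D)=2, enqueue
  process C: level=2
    C->E: in-degree(E)=0, level(E)=3, enqueue
  process D: level=2
  process E: level=3
All levels: A:0, B:0, C:2, D:2, E:3, F:1
level(F) = 1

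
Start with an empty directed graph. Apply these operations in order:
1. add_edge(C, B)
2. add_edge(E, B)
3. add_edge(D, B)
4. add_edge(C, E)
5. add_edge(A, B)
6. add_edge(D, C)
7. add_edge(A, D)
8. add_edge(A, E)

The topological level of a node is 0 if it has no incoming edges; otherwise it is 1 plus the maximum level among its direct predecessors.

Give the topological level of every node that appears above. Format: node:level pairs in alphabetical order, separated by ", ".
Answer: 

Answer: A:0, B:4, C:2, D:1, E:3

Derivation:
Op 1: add_edge(C, B). Edges now: 1
Op 2: add_edge(E, B). Edges now: 2
Op 3: add_edge(D, B). Edges now: 3
Op 4: add_edge(C, E). Edges now: 4
Op 5: add_edge(A, B). Edges now: 5
Op 6: add_edge(D, C). Edges now: 6
Op 7: add_edge(A, D). Edges now: 7
Op 8: add_edge(A, E). Edges now: 8
Compute levels (Kahn BFS):
  sources (in-degree 0): A
  process A: level=0
    A->B: in-degree(B)=3, level(B)>=1
    A->D: in-degree(D)=0, level(D)=1, enqueue
    A->E: in-degree(E)=1, level(E)>=1
  process D: level=1
    D->B: in-degree(B)=2, level(B)>=2
    D->C: in-degree(C)=0, level(C)=2, enqueue
  process C: level=2
    C->B: in-degree(B)=1, level(B)>=3
    C->E: in-degree(E)=0, level(E)=3, enqueue
  process E: level=3
    E->B: in-degree(B)=0, level(B)=4, enqueue
  process B: level=4
All levels: A:0, B:4, C:2, D:1, E:3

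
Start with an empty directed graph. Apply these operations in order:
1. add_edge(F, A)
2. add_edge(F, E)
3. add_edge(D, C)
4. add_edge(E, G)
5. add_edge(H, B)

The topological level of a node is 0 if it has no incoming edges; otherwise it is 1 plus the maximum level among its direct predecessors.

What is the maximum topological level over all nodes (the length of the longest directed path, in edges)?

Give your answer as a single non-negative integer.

Op 1: add_edge(F, A). Edges now: 1
Op 2: add_edge(F, E). Edges now: 2
Op 3: add_edge(D, C). Edges now: 3
Op 4: add_edge(E, G). Edges now: 4
Op 5: add_edge(H, B). Edges now: 5
Compute levels (Kahn BFS):
  sources (in-degree 0): D, F, H
  process D: level=0
    D->C: in-degree(C)=0, level(C)=1, enqueue
  process F: level=0
    F->A: in-degree(A)=0, level(A)=1, enqueue
    F->E: in-degree(E)=0, level(E)=1, enqueue
  process H: level=0
    H->B: in-degree(B)=0, level(B)=1, enqueue
  process C: level=1
  process A: level=1
  process E: level=1
    E->G: in-degree(G)=0, level(G)=2, enqueue
  process B: level=1
  process G: level=2
All levels: A:1, B:1, C:1, D:0, E:1, F:0, G:2, H:0
max level = 2

Answer: 2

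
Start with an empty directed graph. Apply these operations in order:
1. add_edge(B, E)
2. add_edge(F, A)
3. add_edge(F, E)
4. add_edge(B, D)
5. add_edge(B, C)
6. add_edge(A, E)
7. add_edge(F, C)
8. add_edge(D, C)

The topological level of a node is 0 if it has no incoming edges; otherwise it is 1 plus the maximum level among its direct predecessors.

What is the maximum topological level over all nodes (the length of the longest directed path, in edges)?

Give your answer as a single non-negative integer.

Answer: 2

Derivation:
Op 1: add_edge(B, E). Edges now: 1
Op 2: add_edge(F, A). Edges now: 2
Op 3: add_edge(F, E). Edges now: 3
Op 4: add_edge(B, D). Edges now: 4
Op 5: add_edge(B, C). Edges now: 5
Op 6: add_edge(A, E). Edges now: 6
Op 7: add_edge(F, C). Edges now: 7
Op 8: add_edge(D, C). Edges now: 8
Compute levels (Kahn BFS):
  sources (in-degree 0): B, F
  process B: level=0
    B->C: in-degree(C)=2, level(C)>=1
    B->D: in-degree(D)=0, level(D)=1, enqueue
    B->E: in-degree(E)=2, level(E)>=1
  process F: level=0
    F->A: in-degree(A)=0, level(A)=1, enqueue
    F->C: in-degree(C)=1, level(C)>=1
    F->E: in-degree(E)=1, level(E)>=1
  process D: level=1
    D->C: in-degree(C)=0, level(C)=2, enqueue
  process A: level=1
    A->E: in-degree(E)=0, level(E)=2, enqueue
  process C: level=2
  process E: level=2
All levels: A:1, B:0, C:2, D:1, E:2, F:0
max level = 2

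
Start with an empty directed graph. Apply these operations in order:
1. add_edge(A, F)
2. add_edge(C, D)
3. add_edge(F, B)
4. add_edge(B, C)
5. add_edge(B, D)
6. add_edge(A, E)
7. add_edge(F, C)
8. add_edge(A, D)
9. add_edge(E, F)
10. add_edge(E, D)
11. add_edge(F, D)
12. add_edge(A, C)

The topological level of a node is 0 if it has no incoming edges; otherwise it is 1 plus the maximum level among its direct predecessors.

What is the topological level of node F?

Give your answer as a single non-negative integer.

Op 1: add_edge(A, F). Edges now: 1
Op 2: add_edge(C, D). Edges now: 2
Op 3: add_edge(F, B). Edges now: 3
Op 4: add_edge(B, C). Edges now: 4
Op 5: add_edge(B, D). Edges now: 5
Op 6: add_edge(A, E). Edges now: 6
Op 7: add_edge(F, C). Edges now: 7
Op 8: add_edge(A, D). Edges now: 8
Op 9: add_edge(E, F). Edges now: 9
Op 10: add_edge(E, D). Edges now: 10
Op 11: add_edge(F, D). Edges now: 11
Op 12: add_edge(A, C). Edges now: 12
Compute levels (Kahn BFS):
  sources (in-degree 0): A
  process A: level=0
    A->C: in-degree(C)=2, level(C)>=1
    A->D: in-degree(D)=4, level(D)>=1
    A->E: in-degree(E)=0, level(E)=1, enqueue
    A->F: in-degree(F)=1, level(F)>=1
  process E: level=1
    E->D: in-degree(D)=3, level(D)>=2
    E->F: in-degree(F)=0, level(F)=2, enqueue
  process F: level=2
    F->B: in-degree(B)=0, level(B)=3, enqueue
    F->C: in-degree(C)=1, level(C)>=3
    F->D: in-degree(D)=2, level(D)>=3
  process B: level=3
    B->C: in-degree(C)=0, level(C)=4, enqueue
    B->D: in-degree(D)=1, level(D)>=4
  process C: level=4
    C->D: in-degree(D)=0, level(D)=5, enqueue
  process D: level=5
All levels: A:0, B:3, C:4, D:5, E:1, F:2
level(F) = 2

Answer: 2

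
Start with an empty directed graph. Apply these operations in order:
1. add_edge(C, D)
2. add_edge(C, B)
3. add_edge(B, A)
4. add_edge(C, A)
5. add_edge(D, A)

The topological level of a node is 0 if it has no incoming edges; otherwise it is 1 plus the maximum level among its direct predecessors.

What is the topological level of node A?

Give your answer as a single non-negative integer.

Op 1: add_edge(C, D). Edges now: 1
Op 2: add_edge(C, B). Edges now: 2
Op 3: add_edge(B, A). Edges now: 3
Op 4: add_edge(C, A). Edges now: 4
Op 5: add_edge(D, A). Edges now: 5
Compute levels (Kahn BFS):
  sources (in-degree 0): C
  process C: level=0
    C->A: in-degree(A)=2, level(A)>=1
    C->B: in-degree(B)=0, level(B)=1, enqueue
    C->D: in-degree(D)=0, level(D)=1, enqueue
  process B: level=1
    B->A: in-degree(A)=1, level(A)>=2
  process D: level=1
    D->A: in-degree(A)=0, level(A)=2, enqueue
  process A: level=2
All levels: A:2, B:1, C:0, D:1
level(A) = 2

Answer: 2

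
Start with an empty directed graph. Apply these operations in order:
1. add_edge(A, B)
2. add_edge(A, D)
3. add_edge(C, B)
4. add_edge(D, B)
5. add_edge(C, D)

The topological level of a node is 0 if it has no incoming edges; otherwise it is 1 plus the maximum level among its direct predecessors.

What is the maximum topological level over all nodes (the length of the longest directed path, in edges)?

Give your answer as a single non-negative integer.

Answer: 2

Derivation:
Op 1: add_edge(A, B). Edges now: 1
Op 2: add_edge(A, D). Edges now: 2
Op 3: add_edge(C, B). Edges now: 3
Op 4: add_edge(D, B). Edges now: 4
Op 5: add_edge(C, D). Edges now: 5
Compute levels (Kahn BFS):
  sources (in-degree 0): A, C
  process A: level=0
    A->B: in-degree(B)=2, level(B)>=1
    A->D: in-degree(D)=1, level(D)>=1
  process C: level=0
    C->B: in-degree(B)=1, level(B)>=1
    C->D: in-degree(D)=0, level(D)=1, enqueue
  process D: level=1
    D->B: in-degree(B)=0, level(B)=2, enqueue
  process B: level=2
All levels: A:0, B:2, C:0, D:1
max level = 2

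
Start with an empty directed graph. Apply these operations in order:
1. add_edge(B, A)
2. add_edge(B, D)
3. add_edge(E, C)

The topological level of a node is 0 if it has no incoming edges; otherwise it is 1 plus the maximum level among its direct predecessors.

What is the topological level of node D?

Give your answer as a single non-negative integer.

Op 1: add_edge(B, A). Edges now: 1
Op 2: add_edge(B, D). Edges now: 2
Op 3: add_edge(E, C). Edges now: 3
Compute levels (Kahn BFS):
  sources (in-degree 0): B, E
  process B: level=0
    B->A: in-degree(A)=0, level(A)=1, enqueue
    B->D: in-degree(D)=0, level(D)=1, enqueue
  process E: level=0
    E->C: in-degree(C)=0, level(C)=1, enqueue
  process A: level=1
  process D: level=1
  process C: level=1
All levels: A:1, B:0, C:1, D:1, E:0
level(D) = 1

Answer: 1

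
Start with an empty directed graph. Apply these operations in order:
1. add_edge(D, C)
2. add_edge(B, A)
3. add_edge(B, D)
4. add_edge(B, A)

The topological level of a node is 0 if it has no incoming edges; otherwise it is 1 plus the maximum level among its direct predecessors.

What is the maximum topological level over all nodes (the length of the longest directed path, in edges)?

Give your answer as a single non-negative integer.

Answer: 2

Derivation:
Op 1: add_edge(D, C). Edges now: 1
Op 2: add_edge(B, A). Edges now: 2
Op 3: add_edge(B, D). Edges now: 3
Op 4: add_edge(B, A) (duplicate, no change). Edges now: 3
Compute levels (Kahn BFS):
  sources (in-degree 0): B
  process B: level=0
    B->A: in-degree(A)=0, level(A)=1, enqueue
    B->D: in-degree(D)=0, level(D)=1, enqueue
  process A: level=1
  process D: level=1
    D->C: in-degree(C)=0, level(C)=2, enqueue
  process C: level=2
All levels: A:1, B:0, C:2, D:1
max level = 2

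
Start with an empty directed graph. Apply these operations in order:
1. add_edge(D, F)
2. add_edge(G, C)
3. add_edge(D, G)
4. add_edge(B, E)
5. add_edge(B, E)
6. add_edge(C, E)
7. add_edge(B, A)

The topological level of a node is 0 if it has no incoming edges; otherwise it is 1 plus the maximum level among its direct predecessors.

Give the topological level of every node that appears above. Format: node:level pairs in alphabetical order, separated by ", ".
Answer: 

Op 1: add_edge(D, F). Edges now: 1
Op 2: add_edge(G, C). Edges now: 2
Op 3: add_edge(D, G). Edges now: 3
Op 4: add_edge(B, E). Edges now: 4
Op 5: add_edge(B, E) (duplicate, no change). Edges now: 4
Op 6: add_edge(C, E). Edges now: 5
Op 7: add_edge(B, A). Edges now: 6
Compute levels (Kahn BFS):
  sources (in-degree 0): B, D
  process B: level=0
    B->A: in-degree(A)=0, level(A)=1, enqueue
    B->E: in-degree(E)=1, level(E)>=1
  process D: level=0
    D->F: in-degree(F)=0, level(F)=1, enqueue
    D->G: in-degree(G)=0, level(G)=1, enqueue
  process A: level=1
  process F: level=1
  process G: level=1
    G->C: in-degree(C)=0, level(C)=2, enqueue
  process C: level=2
    C->E: in-degree(E)=0, level(E)=3, enqueue
  process E: level=3
All levels: A:1, B:0, C:2, D:0, E:3, F:1, G:1

Answer: A:1, B:0, C:2, D:0, E:3, F:1, G:1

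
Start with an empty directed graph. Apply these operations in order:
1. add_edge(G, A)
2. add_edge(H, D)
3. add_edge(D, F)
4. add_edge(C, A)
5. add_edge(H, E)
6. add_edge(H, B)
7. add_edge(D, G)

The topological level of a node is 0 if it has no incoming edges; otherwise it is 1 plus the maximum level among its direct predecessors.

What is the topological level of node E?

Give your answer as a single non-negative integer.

Op 1: add_edge(G, A). Edges now: 1
Op 2: add_edge(H, D). Edges now: 2
Op 3: add_edge(D, F). Edges now: 3
Op 4: add_edge(C, A). Edges now: 4
Op 5: add_edge(H, E). Edges now: 5
Op 6: add_edge(H, B). Edges now: 6
Op 7: add_edge(D, G). Edges now: 7
Compute levels (Kahn BFS):
  sources (in-degree 0): C, H
  process C: level=0
    C->A: in-degree(A)=1, level(A)>=1
  process H: level=0
    H->B: in-degree(B)=0, level(B)=1, enqueue
    H->D: in-degree(D)=0, level(D)=1, enqueue
    H->E: in-degree(E)=0, level(E)=1, enqueue
  process B: level=1
  process D: level=1
    D->F: in-degree(F)=0, level(F)=2, enqueue
    D->G: in-degree(G)=0, level(G)=2, enqueue
  process E: level=1
  process F: level=2
  process G: level=2
    G->A: in-degree(A)=0, level(A)=3, enqueue
  process A: level=3
All levels: A:3, B:1, C:0, D:1, E:1, F:2, G:2, H:0
level(E) = 1

Answer: 1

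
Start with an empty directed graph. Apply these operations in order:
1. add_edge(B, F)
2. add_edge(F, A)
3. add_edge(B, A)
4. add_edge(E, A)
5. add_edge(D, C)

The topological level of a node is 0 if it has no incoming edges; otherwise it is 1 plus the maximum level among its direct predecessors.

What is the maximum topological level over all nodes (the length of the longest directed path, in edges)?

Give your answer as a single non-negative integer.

Op 1: add_edge(B, F). Edges now: 1
Op 2: add_edge(F, A). Edges now: 2
Op 3: add_edge(B, A). Edges now: 3
Op 4: add_edge(E, A). Edges now: 4
Op 5: add_edge(D, C). Edges now: 5
Compute levels (Kahn BFS):
  sources (in-degree 0): B, D, E
  process B: level=0
    B->A: in-degree(A)=2, level(A)>=1
    B->F: in-degree(F)=0, level(F)=1, enqueue
  process D: level=0
    D->C: in-degree(C)=0, level(C)=1, enqueue
  process E: level=0
    E->A: in-degree(A)=1, level(A)>=1
  process F: level=1
    F->A: in-degree(A)=0, level(A)=2, enqueue
  process C: level=1
  process A: level=2
All levels: A:2, B:0, C:1, D:0, E:0, F:1
max level = 2

Answer: 2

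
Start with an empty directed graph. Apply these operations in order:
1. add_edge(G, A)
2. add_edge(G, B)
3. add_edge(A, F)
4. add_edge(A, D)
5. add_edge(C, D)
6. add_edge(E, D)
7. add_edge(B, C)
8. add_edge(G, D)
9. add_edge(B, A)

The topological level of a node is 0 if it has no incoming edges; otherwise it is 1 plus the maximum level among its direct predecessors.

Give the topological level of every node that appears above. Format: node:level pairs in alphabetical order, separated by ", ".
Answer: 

Op 1: add_edge(G, A). Edges now: 1
Op 2: add_edge(G, B). Edges now: 2
Op 3: add_edge(A, F). Edges now: 3
Op 4: add_edge(A, D). Edges now: 4
Op 5: add_edge(C, D). Edges now: 5
Op 6: add_edge(E, D). Edges now: 6
Op 7: add_edge(B, C). Edges now: 7
Op 8: add_edge(G, D). Edges now: 8
Op 9: add_edge(B, A). Edges now: 9
Compute levels (Kahn BFS):
  sources (in-degree 0): E, G
  process E: level=0
    E->D: in-degree(D)=3, level(D)>=1
  process G: level=0
    G->A: in-degree(A)=1, level(A)>=1
    G->B: in-degree(B)=0, level(B)=1, enqueue
    G->D: in-degree(D)=2, level(D)>=1
  process B: level=1
    B->A: in-degree(A)=0, level(A)=2, enqueue
    B->C: in-degree(C)=0, level(C)=2, enqueue
  process A: level=2
    A->D: in-degree(D)=1, level(D)>=3
    A->F: in-degree(F)=0, level(F)=3, enqueue
  process C: level=2
    C->D: in-degree(D)=0, level(D)=3, enqueue
  process F: level=3
  process D: level=3
All levels: A:2, B:1, C:2, D:3, E:0, F:3, G:0

Answer: A:2, B:1, C:2, D:3, E:0, F:3, G:0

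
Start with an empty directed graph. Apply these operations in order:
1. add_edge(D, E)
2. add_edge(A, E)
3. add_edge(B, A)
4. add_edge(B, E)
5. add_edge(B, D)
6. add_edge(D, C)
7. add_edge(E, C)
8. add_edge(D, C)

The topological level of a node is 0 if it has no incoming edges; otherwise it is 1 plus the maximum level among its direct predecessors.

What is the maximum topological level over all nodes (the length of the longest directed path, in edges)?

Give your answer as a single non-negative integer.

Answer: 3

Derivation:
Op 1: add_edge(D, E). Edges now: 1
Op 2: add_edge(A, E). Edges now: 2
Op 3: add_edge(B, A). Edges now: 3
Op 4: add_edge(B, E). Edges now: 4
Op 5: add_edge(B, D). Edges now: 5
Op 6: add_edge(D, C). Edges now: 6
Op 7: add_edge(E, C). Edges now: 7
Op 8: add_edge(D, C) (duplicate, no change). Edges now: 7
Compute levels (Kahn BFS):
  sources (in-degree 0): B
  process B: level=0
    B->A: in-degree(A)=0, level(A)=1, enqueue
    B->D: in-degree(D)=0, level(D)=1, enqueue
    B->E: in-degree(E)=2, level(E)>=1
  process A: level=1
    A->E: in-degree(E)=1, level(E)>=2
  process D: level=1
    D->C: in-degree(C)=1, level(C)>=2
    D->E: in-degree(E)=0, level(E)=2, enqueue
  process E: level=2
    E->C: in-degree(C)=0, level(C)=3, enqueue
  process C: level=3
All levels: A:1, B:0, C:3, D:1, E:2
max level = 3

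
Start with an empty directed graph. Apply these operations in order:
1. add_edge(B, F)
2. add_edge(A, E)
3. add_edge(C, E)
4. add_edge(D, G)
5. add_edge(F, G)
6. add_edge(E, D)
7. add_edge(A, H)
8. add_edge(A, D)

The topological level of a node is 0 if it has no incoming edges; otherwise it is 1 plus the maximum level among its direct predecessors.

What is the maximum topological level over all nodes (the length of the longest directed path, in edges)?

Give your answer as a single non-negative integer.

Answer: 3

Derivation:
Op 1: add_edge(B, F). Edges now: 1
Op 2: add_edge(A, E). Edges now: 2
Op 3: add_edge(C, E). Edges now: 3
Op 4: add_edge(D, G). Edges now: 4
Op 5: add_edge(F, G). Edges now: 5
Op 6: add_edge(E, D). Edges now: 6
Op 7: add_edge(A, H). Edges now: 7
Op 8: add_edge(A, D). Edges now: 8
Compute levels (Kahn BFS):
  sources (in-degree 0): A, B, C
  process A: level=0
    A->D: in-degree(D)=1, level(D)>=1
    A->E: in-degree(E)=1, level(E)>=1
    A->H: in-degree(H)=0, level(H)=1, enqueue
  process B: level=0
    B->F: in-degree(F)=0, level(F)=1, enqueue
  process C: level=0
    C->E: in-degree(E)=0, level(E)=1, enqueue
  process H: level=1
  process F: level=1
    F->G: in-degree(G)=1, level(G)>=2
  process E: level=1
    E->D: in-degree(D)=0, level(D)=2, enqueue
  process D: level=2
    D->G: in-degree(G)=0, level(G)=3, enqueue
  process G: level=3
All levels: A:0, B:0, C:0, D:2, E:1, F:1, G:3, H:1
max level = 3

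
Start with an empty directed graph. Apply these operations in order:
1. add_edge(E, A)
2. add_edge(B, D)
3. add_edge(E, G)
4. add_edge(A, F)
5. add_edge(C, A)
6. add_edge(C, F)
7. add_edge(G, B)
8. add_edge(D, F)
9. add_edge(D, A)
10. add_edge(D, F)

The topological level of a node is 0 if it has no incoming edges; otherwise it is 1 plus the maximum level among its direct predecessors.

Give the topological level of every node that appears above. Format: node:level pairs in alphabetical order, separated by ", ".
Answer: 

Op 1: add_edge(E, A). Edges now: 1
Op 2: add_edge(B, D). Edges now: 2
Op 3: add_edge(E, G). Edges now: 3
Op 4: add_edge(A, F). Edges now: 4
Op 5: add_edge(C, A). Edges now: 5
Op 6: add_edge(C, F). Edges now: 6
Op 7: add_edge(G, B). Edges now: 7
Op 8: add_edge(D, F). Edges now: 8
Op 9: add_edge(D, A). Edges now: 9
Op 10: add_edge(D, F) (duplicate, no change). Edges now: 9
Compute levels (Kahn BFS):
  sources (in-degree 0): C, E
  process C: level=0
    C->A: in-degree(A)=2, level(A)>=1
    C->F: in-degree(F)=2, level(F)>=1
  process E: level=0
    E->A: in-degree(A)=1, level(A)>=1
    E->G: in-degree(G)=0, level(G)=1, enqueue
  process G: level=1
    G->B: in-degree(B)=0, level(B)=2, enqueue
  process B: level=2
    B->D: in-degree(D)=0, level(D)=3, enqueue
  process D: level=3
    D->A: in-degree(A)=0, level(A)=4, enqueue
    D->F: in-degree(F)=1, level(F)>=4
  process A: level=4
    A->F: in-degree(F)=0, level(F)=5, enqueue
  process F: level=5
All levels: A:4, B:2, C:0, D:3, E:0, F:5, G:1

Answer: A:4, B:2, C:0, D:3, E:0, F:5, G:1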